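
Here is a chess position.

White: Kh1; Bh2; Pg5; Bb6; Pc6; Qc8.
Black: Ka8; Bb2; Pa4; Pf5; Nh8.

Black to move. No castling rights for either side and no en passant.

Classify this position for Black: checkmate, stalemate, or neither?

Black to move; black king on a8.
In check: yes, from the white queen on c8.
King squares — a7: attacked by Bb6; b7: attacked by Pc6; b8: attacked by Bh2.
Legal moves for Black: none.
In check with no legal moves → checkmate.

checkmate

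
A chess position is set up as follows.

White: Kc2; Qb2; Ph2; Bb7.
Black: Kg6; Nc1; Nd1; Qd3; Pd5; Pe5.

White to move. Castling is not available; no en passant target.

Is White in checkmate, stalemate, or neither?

White to move; white king on c2.
In check: yes, from the black queen on d3.
King squares — b1: attacked by Qd3; c1: available; d1: attacked by Qd3; b2: own queen; d2: attacked by Qd3; b3: attacked by Nc1; c3: attacked by Nd1; d3: attacked by Nc1.
Legal moves for White: Kxc1.
White is in check but has 1 legal move → neither.

neither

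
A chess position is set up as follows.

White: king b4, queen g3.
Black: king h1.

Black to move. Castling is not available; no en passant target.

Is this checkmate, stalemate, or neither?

Black to move; black king on h1.
In check: no.
King squares — g1: attacked by Qg3; g2: attacked by Qg3; h2: attacked by Qg3.
Legal moves for Black: none.
Not in check and no legal moves → stalemate.

stalemate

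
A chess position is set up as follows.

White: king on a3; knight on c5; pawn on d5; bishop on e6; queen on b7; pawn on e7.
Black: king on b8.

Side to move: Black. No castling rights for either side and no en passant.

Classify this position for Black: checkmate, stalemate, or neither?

Black to move; black king on b8.
In check: yes, from the white queen on b7.
King squares — a7: attacked by Qb7; b7: attacked by Nc5; c7: attacked by Qb7; a8: attacked by Qb7; c8: attacked by Be6.
Legal moves for Black: none.
In check with no legal moves → checkmate.

checkmate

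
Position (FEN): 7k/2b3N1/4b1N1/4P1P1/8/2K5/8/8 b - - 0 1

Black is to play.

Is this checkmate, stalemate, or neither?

neither

Black to move; black king on h8.
In check: yes, from the white knight on g6.
Legal moves for Black: Kg8, Kh7, Kxg7.
Black is in check but has 3 legal moves → neither.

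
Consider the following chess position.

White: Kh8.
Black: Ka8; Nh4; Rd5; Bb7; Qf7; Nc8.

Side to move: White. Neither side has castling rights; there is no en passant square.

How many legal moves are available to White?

White to move; king on h8.
In check: no.
Legal moves: none.
Count: 0.

0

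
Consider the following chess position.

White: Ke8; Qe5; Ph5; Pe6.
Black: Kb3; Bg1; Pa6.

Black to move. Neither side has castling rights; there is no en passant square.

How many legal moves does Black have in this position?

14

Black to move; king on b3.
In check: no.
Legal moves: Kc4, Kb4, Ka4, Ka3, Kc2, Ka2, Ba7, Bb6, Bc5, Bd4, Be3, Bh2, Bf2, a5.
Count: 14.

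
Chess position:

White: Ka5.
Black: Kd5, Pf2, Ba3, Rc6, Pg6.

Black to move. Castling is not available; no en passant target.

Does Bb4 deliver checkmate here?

no

After Bb4: white king on a5; in check: yes, from the black bishop on b4.
White has 3 legal replies: Kb5, Kxb4, Ka4.
In check but a legal move exists → not checkmate.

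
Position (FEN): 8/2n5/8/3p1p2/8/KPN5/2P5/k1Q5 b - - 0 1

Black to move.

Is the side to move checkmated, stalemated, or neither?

checkmate

Black to move; black king on a1.
In check: yes, from the white queen on c1.
King squares — b1: attacked by Qc1; a2: attacked by Ka3; b2: attacked by Qc1.
Legal moves for Black: none.
In check with no legal moves → checkmate.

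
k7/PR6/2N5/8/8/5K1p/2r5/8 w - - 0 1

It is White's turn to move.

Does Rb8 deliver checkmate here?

After Rb8: black king on a8; in check: yes, from the white rook on b8.
King squares — a7: attacked by Nc6; b7: attacked by Rb8; b8: attacked by Nc6.
Black has no legal moves → checkmate.

yes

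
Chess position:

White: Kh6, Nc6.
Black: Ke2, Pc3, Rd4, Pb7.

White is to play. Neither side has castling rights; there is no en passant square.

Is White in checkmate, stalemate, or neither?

White to move; white king on h6.
In check: no.
Legal moves for White: Kh7, Kg7, Kg6, Kh5, Kg5, Nd8, Nb8, Ne7, Na7, Ne5, Na5, Nxd4+, Nb4.
White has 13 legal moves and is not in check → neither.

neither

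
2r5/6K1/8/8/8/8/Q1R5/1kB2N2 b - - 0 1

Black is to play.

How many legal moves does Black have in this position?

0

Black to move; king on b1.
In check: yes, from the white queen on a2.
Legal moves: none.
Count: 0.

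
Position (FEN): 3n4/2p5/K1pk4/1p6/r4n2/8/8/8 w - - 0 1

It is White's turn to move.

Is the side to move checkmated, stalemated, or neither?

White to move; white king on a6.
In check: yes, from the black rook on a4.
King squares — a5: attacked by Ra4; b5: attacked by Pc6; b6: attacked by Pc7; a7: attacked by Ra4; b7: attacked by Nd8.
Legal moves for White: none.
In check with no legal moves → checkmate.

checkmate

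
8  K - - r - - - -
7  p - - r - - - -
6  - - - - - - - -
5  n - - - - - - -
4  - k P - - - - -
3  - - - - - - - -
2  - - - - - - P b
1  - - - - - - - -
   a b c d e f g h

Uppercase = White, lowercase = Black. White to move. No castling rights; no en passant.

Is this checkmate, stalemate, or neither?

checkmate

White to move; white king on a8.
In check: yes, from the black rook on d8.
King squares — a7: attacked by Rd7; b7: attacked by Na5; b8: attacked by Bh2.
Legal moves for White: none.
In check with no legal moves → checkmate.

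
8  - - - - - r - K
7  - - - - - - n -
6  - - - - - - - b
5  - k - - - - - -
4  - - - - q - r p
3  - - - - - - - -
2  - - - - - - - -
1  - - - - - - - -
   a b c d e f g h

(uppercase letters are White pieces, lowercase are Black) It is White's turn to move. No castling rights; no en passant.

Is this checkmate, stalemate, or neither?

checkmate

White to move; white king on h8.
In check: yes, from the black rook on f8.
King squares — g7: attacked by Rg4; h7: attacked by Qe4; g8: attacked by Rf8.
Legal moves for White: none.
In check with no legal moves → checkmate.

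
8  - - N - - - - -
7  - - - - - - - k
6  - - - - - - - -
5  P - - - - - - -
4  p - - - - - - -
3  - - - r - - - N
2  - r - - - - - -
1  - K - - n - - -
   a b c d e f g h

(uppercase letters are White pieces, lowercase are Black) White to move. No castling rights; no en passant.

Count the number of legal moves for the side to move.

3

White to move; king on b1.
In check: yes, from the black rook on b2.
Legal moves: Kxb2, Kc1, Ka1.
Count: 3.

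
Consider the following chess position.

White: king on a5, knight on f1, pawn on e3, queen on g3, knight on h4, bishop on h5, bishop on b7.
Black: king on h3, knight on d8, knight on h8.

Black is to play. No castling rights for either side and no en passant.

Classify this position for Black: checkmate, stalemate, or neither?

Black to move; black king on h3.
In check: yes, from the white queen on g3.
King squares — g2: attacked by Qg3; h2: attacked by Nf1; g3: attacked by Nf1; g4: attacked by Qg3; h4: attacked by Qg3.
Legal moves for Black: none.
In check with no legal moves → checkmate.

checkmate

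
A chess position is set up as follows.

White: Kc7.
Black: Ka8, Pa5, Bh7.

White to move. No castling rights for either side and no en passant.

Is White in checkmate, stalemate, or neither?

neither

White to move; white king on c7.
In check: no.
Legal moves for White: Kd8, Kc8, Kd7, Kd6, Kc6, Kb6.
White has 6 legal moves and is not in check → neither.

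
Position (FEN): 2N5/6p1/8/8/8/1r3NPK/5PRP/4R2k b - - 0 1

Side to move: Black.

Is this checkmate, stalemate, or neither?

Black to move; black king on h1.
In check: yes, from the white rook on e1.
King squares — g1: attacked by Re1; g2: attacked by Kh3; h2: attacked by Rg2.
Legal moves for Black: none.
In check with no legal moves → checkmate.

checkmate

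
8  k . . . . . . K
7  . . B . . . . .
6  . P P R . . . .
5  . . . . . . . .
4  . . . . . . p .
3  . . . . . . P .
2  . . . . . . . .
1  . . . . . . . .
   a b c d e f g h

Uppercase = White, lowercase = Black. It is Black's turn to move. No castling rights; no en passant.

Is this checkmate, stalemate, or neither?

stalemate

Black to move; black king on a8.
In check: no.
King squares — a7: attacked by Pb6; b7: attacked by Pc6; b8: attacked by Bc7.
Legal moves for Black: none.
Not in check and no legal moves → stalemate.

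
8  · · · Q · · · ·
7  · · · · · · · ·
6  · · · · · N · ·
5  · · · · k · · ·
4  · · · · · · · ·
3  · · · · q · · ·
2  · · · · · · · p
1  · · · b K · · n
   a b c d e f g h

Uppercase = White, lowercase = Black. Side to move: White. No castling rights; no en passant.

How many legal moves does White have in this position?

White to move; king on e1.
In check: yes, from the black queen on e3.
Legal moves: Kf1, Kxd1.
Count: 2.

2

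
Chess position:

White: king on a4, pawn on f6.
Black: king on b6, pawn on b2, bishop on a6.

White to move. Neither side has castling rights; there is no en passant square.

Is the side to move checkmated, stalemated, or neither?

neither

White to move; white king on a4.
In check: no.
Legal moves for White: Kb4, Kb3, Ka3, f7.
White has 4 legal moves and is not in check → neither.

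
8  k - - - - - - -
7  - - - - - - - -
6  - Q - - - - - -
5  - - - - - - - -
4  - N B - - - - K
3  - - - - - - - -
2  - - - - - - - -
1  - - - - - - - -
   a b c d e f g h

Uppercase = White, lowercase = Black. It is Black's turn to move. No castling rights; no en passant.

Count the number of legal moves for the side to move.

0

Black to move; king on a8.
In check: no.
Legal moves: none.
Count: 0.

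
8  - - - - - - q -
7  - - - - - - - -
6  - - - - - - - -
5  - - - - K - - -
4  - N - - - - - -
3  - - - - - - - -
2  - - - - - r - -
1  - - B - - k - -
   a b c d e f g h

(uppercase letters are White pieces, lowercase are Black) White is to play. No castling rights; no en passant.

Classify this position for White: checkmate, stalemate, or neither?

neither

White to move; white king on e5.
In check: no.
Legal moves for White: Kd6, Ke4, Kd4, Nc6, Na6, Nd5, Nd3, Nc2, Na2, Bh6, Bg5, Bf4, Be3, Ba3, Bd2, Bb2.
White has 16 legal moves and is not in check → neither.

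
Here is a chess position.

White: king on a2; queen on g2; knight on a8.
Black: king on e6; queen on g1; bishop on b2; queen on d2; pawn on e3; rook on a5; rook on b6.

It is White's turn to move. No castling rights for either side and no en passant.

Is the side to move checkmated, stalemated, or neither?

White to move; white king on a2.
In check: yes, from the black rook on a5.
King squares — a1: attacked by Qg1; b1: attacked by Qg1; b2: attacked by Qd2; a3: attacked by Bb2; b3: attacked by Rb6.
Legal moves for White: none.
In check with no legal moves → checkmate.

checkmate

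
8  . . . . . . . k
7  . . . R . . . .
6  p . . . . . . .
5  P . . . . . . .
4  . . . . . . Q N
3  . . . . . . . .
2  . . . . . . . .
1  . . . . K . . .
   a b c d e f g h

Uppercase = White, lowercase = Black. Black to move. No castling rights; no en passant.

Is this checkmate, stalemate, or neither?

Black to move; black king on h8.
In check: no.
King squares — g7: attacked by Qg4; h7: attacked by Rd7; g8: attacked by Qg4.
Legal moves for Black: none.
Not in check and no legal moves → stalemate.

stalemate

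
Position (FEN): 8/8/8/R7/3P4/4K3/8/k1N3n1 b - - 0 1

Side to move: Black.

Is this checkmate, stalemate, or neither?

Black to move; black king on a1.
In check: yes, from the white rook on a5.
Legal moves for Black: Kb2, Kb1.
Black is in check but has 2 legal moves → neither.

neither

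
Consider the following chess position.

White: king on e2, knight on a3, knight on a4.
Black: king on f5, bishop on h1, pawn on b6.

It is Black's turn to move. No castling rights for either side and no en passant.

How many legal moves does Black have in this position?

Black to move; king on f5.
In check: no.
Legal moves: Kg6, Kf6, Ke6, Kg5, Ke5, Kg4, Kf4, Ke4, Ba8, Bb7, Bc6, Bd5, Be4, Bf3+, Bg2, b5.
Count: 16.

16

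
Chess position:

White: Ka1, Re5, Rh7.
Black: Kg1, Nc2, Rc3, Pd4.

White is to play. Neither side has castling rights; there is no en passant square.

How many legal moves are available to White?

3

White to move; king on a1.
In check: yes, from the black knight on c2.
Legal moves: Kb2, Ka2, Kb1.
Count: 3.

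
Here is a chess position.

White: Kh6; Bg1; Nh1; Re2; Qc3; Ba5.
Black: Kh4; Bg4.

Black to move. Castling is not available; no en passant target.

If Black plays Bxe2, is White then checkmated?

After Bxe2: white king on h6; in check: no.
White is not in check, so this cannot be checkmate.

no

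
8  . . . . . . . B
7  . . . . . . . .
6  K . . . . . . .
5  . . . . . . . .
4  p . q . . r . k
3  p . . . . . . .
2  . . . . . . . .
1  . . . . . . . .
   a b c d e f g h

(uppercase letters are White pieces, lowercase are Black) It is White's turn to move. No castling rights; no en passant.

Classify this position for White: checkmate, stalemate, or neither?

neither

White to move; white king on a6.
In check: yes, from the black queen on c4.
Legal moves for White: Kb7, Ka7, Kb6, Ka5.
White is in check but has 4 legal moves → neither.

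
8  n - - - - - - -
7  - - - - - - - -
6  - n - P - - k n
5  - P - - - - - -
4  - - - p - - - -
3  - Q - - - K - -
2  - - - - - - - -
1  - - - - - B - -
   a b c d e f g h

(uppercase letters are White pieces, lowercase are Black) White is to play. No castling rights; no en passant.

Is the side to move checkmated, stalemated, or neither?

neither

White to move; white king on f3.
In check: no.
Legal moves for White include: Kf4, Ke4, Kg3, Kg2, Kf2, Ke2, Qg8+, Qf7+, Qe6+, Qd5, Qc4, Qb4, Qa4, Qe3, Qd3+, Qc3, Qa3, Qc2+, ... (list truncated; more exist).
White has legal moves and is not in check → neither.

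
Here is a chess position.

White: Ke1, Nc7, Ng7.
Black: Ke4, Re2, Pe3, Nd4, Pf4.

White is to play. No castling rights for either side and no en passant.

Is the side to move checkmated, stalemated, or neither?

White to move; white king on e1.
In check: yes, from the black rook on e2.
Legal moves for White: Kf1, Kd1.
White is in check but has 2 legal moves → neither.

neither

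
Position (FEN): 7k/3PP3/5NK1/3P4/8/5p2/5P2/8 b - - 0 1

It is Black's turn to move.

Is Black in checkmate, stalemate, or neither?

Black to move; black king on h8.
In check: no.
King squares — g7: attacked by Kg6; h7: attacked by Nf6; g8: attacked by Nf6.
Legal moves for Black: none.
Not in check and no legal moves → stalemate.

stalemate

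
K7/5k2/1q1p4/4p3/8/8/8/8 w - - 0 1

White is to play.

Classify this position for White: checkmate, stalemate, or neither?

stalemate

White to move; white king on a8.
In check: no.
King squares — a7: attacked by Qb6; b7: attacked by Qb6; b8: attacked by Qb6.
Legal moves for White: none.
Not in check and no legal moves → stalemate.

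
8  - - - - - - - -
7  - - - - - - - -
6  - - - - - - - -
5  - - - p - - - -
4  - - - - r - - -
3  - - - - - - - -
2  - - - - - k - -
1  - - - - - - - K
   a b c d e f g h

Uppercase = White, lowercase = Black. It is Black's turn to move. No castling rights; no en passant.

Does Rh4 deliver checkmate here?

yes

After Rh4: white king on h1; in check: yes, from the black rook on h4.
King squares — g1: attacked by Kf2; g2: attacked by Kf2; h2: attacked by Rh4.
White has no legal moves → checkmate.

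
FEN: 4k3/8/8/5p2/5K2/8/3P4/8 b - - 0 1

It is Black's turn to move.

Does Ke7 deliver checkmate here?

After Ke7: white king on f4; in check: no.
White is not in check, so this cannot be checkmate.

no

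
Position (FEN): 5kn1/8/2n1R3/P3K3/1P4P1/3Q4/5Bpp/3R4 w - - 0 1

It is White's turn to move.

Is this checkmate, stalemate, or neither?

neither

White to move; white king on e5.
In check: yes, from the black knight on c6.
Legal moves for White: Kd6, Kf5, Kd5, Kf4, Ke4, Rxc6.
White is in check but has 6 legal moves → neither.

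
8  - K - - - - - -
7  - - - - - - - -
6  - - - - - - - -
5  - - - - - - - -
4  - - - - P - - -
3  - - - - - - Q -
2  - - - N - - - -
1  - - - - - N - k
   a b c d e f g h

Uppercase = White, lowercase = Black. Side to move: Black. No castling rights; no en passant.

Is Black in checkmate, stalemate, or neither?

Black to move; black king on h1.
In check: no.
King squares — g1: attacked by Qg3; g2: attacked by Qg3; h2: attacked by Nf1.
Legal moves for Black: none.
Not in check and no legal moves → stalemate.

stalemate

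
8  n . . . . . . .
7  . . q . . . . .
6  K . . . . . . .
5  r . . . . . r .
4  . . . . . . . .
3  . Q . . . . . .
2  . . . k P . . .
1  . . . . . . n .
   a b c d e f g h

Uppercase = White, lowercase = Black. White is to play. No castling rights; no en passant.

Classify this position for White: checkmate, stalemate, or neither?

White to move; white king on a6.
In check: yes, from the black rook on a5.
King squares — a5: attacked by Rg5; b5: attacked by Ra5; b6: attacked by Qc7; a7: attacked by Ra5; b7: attacked by Qc7.
Legal moves for White: none.
In check with no legal moves → checkmate.

checkmate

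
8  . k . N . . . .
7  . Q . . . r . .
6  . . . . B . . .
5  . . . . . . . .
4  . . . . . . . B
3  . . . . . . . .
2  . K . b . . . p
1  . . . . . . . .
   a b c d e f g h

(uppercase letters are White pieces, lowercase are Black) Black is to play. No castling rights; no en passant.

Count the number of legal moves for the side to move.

1

Black to move; king on b8.
In check: yes, from the white queen on b7.
Legal moves: Rxb7+.
Count: 1.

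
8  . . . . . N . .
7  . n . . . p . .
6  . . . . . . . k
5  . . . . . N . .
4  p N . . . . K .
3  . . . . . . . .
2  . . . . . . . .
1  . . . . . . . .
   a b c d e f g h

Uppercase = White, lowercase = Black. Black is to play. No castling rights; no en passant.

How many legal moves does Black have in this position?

0

Black to move; king on h6.
In check: yes, from the white knight on f5.
Legal moves: none.
Count: 0.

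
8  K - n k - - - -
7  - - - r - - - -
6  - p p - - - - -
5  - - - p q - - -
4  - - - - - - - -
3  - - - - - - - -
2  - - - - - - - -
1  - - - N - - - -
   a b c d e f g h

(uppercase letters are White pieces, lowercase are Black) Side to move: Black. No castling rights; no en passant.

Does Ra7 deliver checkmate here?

yes

After Ra7: white king on a8; in check: yes, from the black rook on a7.
King squares — a7: attacked by Nc8; b7: attacked by Ra7; b8: attacked by Qe5.
White has no legal moves → checkmate.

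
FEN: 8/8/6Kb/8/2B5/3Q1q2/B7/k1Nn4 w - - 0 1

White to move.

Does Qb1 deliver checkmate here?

yes

After Qb1: black king on a1; in check: yes, from the white queen on b1.
King squares — b1: attacked by Ba2; a2: attacked by Qb1; b2: attacked by Qb1.
Black has no legal moves → checkmate.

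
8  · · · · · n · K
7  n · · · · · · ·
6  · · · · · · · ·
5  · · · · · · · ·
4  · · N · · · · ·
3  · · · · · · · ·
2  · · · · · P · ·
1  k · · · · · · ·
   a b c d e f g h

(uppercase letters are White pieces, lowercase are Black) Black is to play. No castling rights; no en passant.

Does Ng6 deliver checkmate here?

no

After Ng6: white king on h8; in check: yes, from the black knight on g6.
White has 3 legal replies: Kg8, Kh7, Kg7.
In check but a legal move exists → not checkmate.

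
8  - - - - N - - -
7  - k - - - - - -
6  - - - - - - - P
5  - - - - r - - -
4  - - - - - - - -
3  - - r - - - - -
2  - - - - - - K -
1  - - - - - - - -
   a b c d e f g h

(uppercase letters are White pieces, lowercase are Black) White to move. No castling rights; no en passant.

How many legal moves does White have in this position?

10

White to move; king on g2.
In check: no.
Legal moves: Ng7, Nc7, Nf6, Nd6+, Kh2, Kf2, Kh1, Kg1, Kf1, h7.
Count: 10.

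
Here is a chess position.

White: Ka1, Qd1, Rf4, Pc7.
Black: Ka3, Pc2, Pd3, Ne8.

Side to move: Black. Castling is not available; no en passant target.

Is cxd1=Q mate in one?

yes

After cxd1=Q: white king on a1; in check: yes, from the black queen on d1.
King squares — b1: attacked by Qd1; a2: attacked by Ka3; b2: attacked by Ka3.
White has no legal moves → checkmate.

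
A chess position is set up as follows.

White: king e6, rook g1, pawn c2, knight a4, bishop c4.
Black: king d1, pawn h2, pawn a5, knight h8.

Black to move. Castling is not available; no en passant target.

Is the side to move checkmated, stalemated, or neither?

neither

Black to move; black king on d1.
In check: yes, from the white rook on g1.
King squares — c1: attacked by Rg1; e1: attacked by Rg1; c2: available; d2: available; e2: attacked by Bc4.
Legal moves for Black: Kd2, Kxc2, hxg1=Q, hxg1=R, hxg1=B, hxg1=N.
Black is in check but has 6 legal moves → neither.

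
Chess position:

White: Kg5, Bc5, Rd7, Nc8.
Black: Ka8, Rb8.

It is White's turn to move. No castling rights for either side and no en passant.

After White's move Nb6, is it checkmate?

no

After Nb6: black king on a8; in check: yes, from the white knight on b6.
Black has 1 legal reply: Rxb6.
In check but a legal move exists → not checkmate.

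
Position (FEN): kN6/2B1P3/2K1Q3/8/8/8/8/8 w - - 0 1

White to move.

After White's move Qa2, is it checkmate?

yes

After Qa2: black king on a8; in check: yes, from the white queen on a2.
King squares — a7: attacked by Qa2; b7: attacked by Kc6; b8: attacked by Bc7.
Black has no legal moves → checkmate.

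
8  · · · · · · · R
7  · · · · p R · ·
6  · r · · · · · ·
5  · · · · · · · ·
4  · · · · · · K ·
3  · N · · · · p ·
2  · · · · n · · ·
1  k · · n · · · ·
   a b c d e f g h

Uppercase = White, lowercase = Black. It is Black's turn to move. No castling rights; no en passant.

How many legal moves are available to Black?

4

Black to move; king on a1.
In check: yes, from the white knight on b3.
Legal moves: Kb2, Ka2, Kb1, Rxb3.
Count: 4.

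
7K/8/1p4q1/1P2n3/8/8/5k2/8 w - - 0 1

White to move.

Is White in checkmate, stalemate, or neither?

White to move; white king on h8.
In check: no.
King squares — g7: attacked by Qg6; h7: attacked by Qg6; g8: attacked by Qg6.
Legal moves for White: none.
Not in check and no legal moves → stalemate.

stalemate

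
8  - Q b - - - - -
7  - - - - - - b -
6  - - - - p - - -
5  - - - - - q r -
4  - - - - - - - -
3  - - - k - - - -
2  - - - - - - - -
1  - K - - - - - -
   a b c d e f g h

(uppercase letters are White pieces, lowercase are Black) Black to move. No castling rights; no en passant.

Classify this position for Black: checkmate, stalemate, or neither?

neither

Black to move; black king on d3.
In check: no.
Legal moves for Black include: Bd7, Bb7, Ba6, Bh8, Bf8, Bh6, Bf6, Be5, Bd4, Bc3, Bb2, Ba1, Rg6, Rh5, Rg4, Rg3, Rg2, Rg1+, ... (list truncated; more exist).
Black has legal moves and is not in check → neither.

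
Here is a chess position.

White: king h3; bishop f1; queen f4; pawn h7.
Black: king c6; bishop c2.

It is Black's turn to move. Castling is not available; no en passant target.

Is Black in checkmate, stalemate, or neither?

Black to move; black king on c6.
In check: no.
Legal moves for Black: Kd7, Kb7, Kb6, Kd5, Kc5, Bxh7, Bg6, Bf5+, Be4, Ba4, Bd3, Bb3, Bd1, Bb1.
Black has 14 legal moves and is not in check → neither.

neither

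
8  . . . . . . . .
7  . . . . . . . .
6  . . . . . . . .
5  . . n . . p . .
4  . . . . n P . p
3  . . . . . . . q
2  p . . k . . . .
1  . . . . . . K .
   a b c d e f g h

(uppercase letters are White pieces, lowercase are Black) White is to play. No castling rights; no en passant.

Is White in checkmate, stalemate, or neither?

stalemate

White to move; white king on g1.
In check: no.
King squares — f1: attacked by Qh3; h1: attacked by Qh3; f2: attacked by Ne4; g2: attacked by Qh3; h2: attacked by Qh3.
Legal moves for White: none.
Not in check and no legal moves → stalemate.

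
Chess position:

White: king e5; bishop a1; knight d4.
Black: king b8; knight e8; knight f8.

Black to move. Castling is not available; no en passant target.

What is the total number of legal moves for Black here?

13

Black to move; king on b8.
In check: no.
Legal moves: Nh7, Nd7+, Ng6+, Ne6, Ng7, Nc7, Nf6, Nd6, Kc8, Ka8, Kc7, Kb7, Ka7.
Count: 13.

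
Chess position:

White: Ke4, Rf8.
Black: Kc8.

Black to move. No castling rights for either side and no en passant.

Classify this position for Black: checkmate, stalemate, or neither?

Black to move; black king on c8.
In check: yes, from the white rook on f8.
Legal moves for Black: Kd7, Kc7, Kb7.
Black is in check but has 3 legal moves → neither.

neither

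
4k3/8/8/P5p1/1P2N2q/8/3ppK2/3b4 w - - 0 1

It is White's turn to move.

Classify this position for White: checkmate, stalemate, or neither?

neither

White to move; white king on f2.
In check: yes, from the black queen on h4.
Legal moves for White: Kf3, Ke3, Kg2, Kg1, Ng3.
White is in check but has 5 legal moves → neither.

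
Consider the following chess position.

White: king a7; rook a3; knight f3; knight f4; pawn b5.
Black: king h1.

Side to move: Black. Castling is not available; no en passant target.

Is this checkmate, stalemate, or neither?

Black to move; black king on h1.
In check: no.
King squares — g1: attacked by Nf3; g2: attacked by Nf4; h2: attacked by Nf3.
Legal moves for Black: none.
Not in check and no legal moves → stalemate.

stalemate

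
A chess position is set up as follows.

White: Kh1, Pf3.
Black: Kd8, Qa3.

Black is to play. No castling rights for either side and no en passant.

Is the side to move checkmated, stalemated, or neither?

neither

Black to move; black king on d8.
In check: no.
Legal moves for Black include: Ke8, Kc8, Ke7, Kd7, Kc7, Qf8, Qa8, Qe7, Qa7, Qd6, Qa6, Qc5, Qa5, Qb4, Qa4, Qxf3+, Qe3, Qd3, ... (list truncated; more exist).
Black has legal moves and is not in check → neither.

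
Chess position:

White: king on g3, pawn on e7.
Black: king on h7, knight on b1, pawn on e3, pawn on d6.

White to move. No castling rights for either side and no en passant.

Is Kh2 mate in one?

After Kh2: black king on h7; in check: no.
Black is not in check, so this cannot be checkmate.

no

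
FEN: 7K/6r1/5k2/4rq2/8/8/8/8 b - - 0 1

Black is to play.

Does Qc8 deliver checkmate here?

yes

After Qc8: white king on h8; in check: yes, from the black queen on c8.
King squares — g7: attacked by Kf6; h7: attacked by Rg7; g8: attacked by Rg7.
White has no legal moves → checkmate.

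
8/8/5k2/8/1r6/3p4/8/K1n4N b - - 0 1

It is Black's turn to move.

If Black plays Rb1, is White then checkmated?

no

After Rb1: white king on a1; in check: yes, from the black rook on b1.
White has 1 legal reply: Kxb1.
In check but a legal move exists → not checkmate.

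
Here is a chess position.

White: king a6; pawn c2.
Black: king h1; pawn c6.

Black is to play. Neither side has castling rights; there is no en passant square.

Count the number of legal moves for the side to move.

Black to move; king on h1.
In check: no.
Legal moves: Kh2, Kg2, Kg1, c5.
Count: 4.

4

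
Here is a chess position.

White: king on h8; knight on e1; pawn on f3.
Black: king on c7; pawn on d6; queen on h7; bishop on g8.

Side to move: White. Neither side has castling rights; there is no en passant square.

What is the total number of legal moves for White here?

0

White to move; king on h8.
In check: yes, from the black queen on h7.
Legal moves: none.
Count: 0.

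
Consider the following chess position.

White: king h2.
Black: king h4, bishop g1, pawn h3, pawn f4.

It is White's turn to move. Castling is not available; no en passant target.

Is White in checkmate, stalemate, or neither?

neither

White to move; white king on h2.
In check: yes, from the black bishop on g1.
King squares — g1: available; h1: available; g2: attacked by Ph3; g3: attacked by Pf4; h3: attacked by Kh4.
Legal moves for White: Kh1, Kxg1.
White is in check but has 2 legal moves → neither.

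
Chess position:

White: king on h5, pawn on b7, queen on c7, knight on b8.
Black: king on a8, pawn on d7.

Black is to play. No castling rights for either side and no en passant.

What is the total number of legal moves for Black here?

1

Black to move; king on a8.
In check: yes, from the white pawn on b7.
Legal moves: Ka7.
Count: 1.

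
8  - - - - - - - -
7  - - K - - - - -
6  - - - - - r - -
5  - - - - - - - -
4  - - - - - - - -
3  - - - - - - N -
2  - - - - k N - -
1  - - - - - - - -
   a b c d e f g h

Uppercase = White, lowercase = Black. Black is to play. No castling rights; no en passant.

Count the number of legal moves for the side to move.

5

Black to move; king on e2.
In check: yes, from the white knight on g3.
Legal moves: Kf3, Ke3, Kxf2, Kd2, Ke1.
Count: 5.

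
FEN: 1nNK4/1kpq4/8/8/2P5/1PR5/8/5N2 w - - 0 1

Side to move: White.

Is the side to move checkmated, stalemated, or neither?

checkmate

White to move; white king on d8.
In check: yes, from the black queen on d7.
King squares — c7: attacked by Kb7; d7: attacked by Nb8; e7: attacked by Qd7; c8: own knight; e8: attacked by Qd7.
Legal moves for White: none.
In check with no legal moves → checkmate.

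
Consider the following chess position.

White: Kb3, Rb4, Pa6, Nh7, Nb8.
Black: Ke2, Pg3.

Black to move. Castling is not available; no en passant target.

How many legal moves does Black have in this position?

Black to move; king on e2.
In check: no.
Legal moves: Kf3, Ke3, Kd3, Kf2, Kd2, Kf1, Ke1, Kd1, g2.
Count: 9.

9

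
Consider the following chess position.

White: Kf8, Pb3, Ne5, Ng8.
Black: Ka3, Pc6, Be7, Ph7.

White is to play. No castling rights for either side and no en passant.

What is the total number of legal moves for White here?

White to move; king on f8.
In check: yes, from the black bishop on e7.
Legal moves: Ke8, Kg7, Kf7, Kxe7, Nxe7.
Count: 5.

5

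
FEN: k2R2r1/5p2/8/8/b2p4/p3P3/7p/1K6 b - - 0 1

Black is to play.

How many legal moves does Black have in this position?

Black to move; king on a8.
In check: yes, from the white rook on d8.
Legal moves: Kb7, Ka7, Rxd8.
Count: 3.

3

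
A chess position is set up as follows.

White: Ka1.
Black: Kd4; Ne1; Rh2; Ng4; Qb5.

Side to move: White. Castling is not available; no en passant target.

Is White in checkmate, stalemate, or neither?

stalemate

White to move; white king on a1.
In check: no.
King squares — b1: attacked by Qb5; a2: attacked by Rh2; b2: attacked by Rh2.
Legal moves for White: none.
Not in check and no legal moves → stalemate.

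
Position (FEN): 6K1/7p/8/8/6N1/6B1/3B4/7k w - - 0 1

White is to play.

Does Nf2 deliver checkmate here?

no

After Nf2: black king on h1; in check: yes, from the white knight on f2.
Black has 2 legal replies: Kg2, Kg1.
In check but a legal move exists → not checkmate.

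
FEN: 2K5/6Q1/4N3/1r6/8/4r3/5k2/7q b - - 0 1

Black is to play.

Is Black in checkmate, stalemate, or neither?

Black to move; black king on f2.
In check: no.
Legal moves for Black include: Rb8+, Rb7, Rb6, Rh5, Rg5, Rf5, Rbe5, Rd5, Rc5+, Ra5, Rb4, Rbb3, Rb2, Rb1, Rxe6, Ree5, Re4, Rh3, ... (list truncated; more exist).
Black has legal moves and is not in check → neither.

neither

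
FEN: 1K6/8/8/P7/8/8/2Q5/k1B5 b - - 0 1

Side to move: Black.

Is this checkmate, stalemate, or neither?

stalemate

Black to move; black king on a1.
In check: no.
King squares — b1: attacked by Qc2; a2: attacked by Qc2; b2: attacked by Bc1.
Legal moves for Black: none.
Not in check and no legal moves → stalemate.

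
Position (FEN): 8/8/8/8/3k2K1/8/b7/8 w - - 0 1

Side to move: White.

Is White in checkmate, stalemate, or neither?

White to move; white king on g4.
In check: no.
Legal moves for White: Kh5, Kg5, Kf5, Kh4, Kf4, Kh3, Kg3, Kf3.
White has 8 legal moves and is not in check → neither.

neither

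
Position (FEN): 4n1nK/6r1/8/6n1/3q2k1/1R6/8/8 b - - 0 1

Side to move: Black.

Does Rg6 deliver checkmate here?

yes

After Rg6: white king on h8; in check: yes, from the black queen on d4.
King squares — g7: attacked by Qd4; h7: attacked by Ng5; g8: attacked by Rg6.
White has no legal moves → checkmate.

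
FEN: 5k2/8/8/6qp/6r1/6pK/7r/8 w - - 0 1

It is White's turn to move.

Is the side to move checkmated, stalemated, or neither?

checkmate

White to move; white king on h3.
In check: yes, from the black rook on h2.
King squares — g2: attacked by Rh2; h2: attacked by Pg3; g3: attacked by Rg4; g4: attacked by Qg5; h4: attacked by Rh2.
Legal moves for White: none.
In check with no legal moves → checkmate.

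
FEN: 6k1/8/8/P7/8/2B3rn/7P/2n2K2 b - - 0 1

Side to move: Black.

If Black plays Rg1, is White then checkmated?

After Rg1: white king on f1; in check: yes, from the black rook on g1.
King squares — e1: attacked by Rg1; g1: attacked by Nh3; e2: attacked by Nc1; f2: attacked by Nh3; g2: attacked by Rg1.
White has no legal moves → checkmate.

yes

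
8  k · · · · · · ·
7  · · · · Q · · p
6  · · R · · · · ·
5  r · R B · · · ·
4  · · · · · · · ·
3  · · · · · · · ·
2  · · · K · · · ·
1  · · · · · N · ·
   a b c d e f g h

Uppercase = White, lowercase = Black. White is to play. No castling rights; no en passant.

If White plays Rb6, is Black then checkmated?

yes

After Rb6: black king on a8; in check: yes, from the white bishop on d5.
King squares — a7: attacked by Qe7; b7: attacked by Bd5; b8: attacked by Rb6.
Black has no legal moves → checkmate.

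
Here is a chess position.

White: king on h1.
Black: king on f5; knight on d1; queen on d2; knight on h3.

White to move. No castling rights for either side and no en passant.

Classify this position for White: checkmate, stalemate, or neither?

White to move; white king on h1.
In check: no.
King squares — g1: attacked by Nh3; g2: attacked by Qd2; h2: attacked by Qd2.
Legal moves for White: none.
Not in check and no legal moves → stalemate.

stalemate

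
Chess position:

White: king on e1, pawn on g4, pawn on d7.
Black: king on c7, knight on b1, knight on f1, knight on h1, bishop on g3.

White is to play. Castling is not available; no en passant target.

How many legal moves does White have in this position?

White to move; king on e1.
In check: yes, from the black bishop on g3.
Legal moves: Ke2, Kxf1, Kd1.
Count: 3.

3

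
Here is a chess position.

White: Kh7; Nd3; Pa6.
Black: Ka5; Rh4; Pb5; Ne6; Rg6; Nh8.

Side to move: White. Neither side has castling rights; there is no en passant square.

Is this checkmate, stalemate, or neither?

White to move; white king on h7.
In check: yes, from the black rook on h4.
King squares — g6: attacked by Nh8; h6: attacked by Rh4; g7: attacked by Ne6; g8: attacked by Rg6; h8: attacked by Rh4.
Legal moves for White: none.
In check with no legal moves → checkmate.

checkmate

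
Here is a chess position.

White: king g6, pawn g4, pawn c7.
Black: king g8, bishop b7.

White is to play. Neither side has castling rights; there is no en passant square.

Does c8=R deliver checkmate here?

After c8=R: black king on g8; in check: yes, from the white rook on c8.
Black has 1 legal reply: Bxc8.
In check but a legal move exists → not checkmate.

no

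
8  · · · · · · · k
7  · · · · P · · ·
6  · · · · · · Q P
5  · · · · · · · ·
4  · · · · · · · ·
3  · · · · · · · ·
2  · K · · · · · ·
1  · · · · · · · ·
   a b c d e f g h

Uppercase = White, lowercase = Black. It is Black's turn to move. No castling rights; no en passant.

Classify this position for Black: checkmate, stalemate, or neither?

stalemate

Black to move; black king on h8.
In check: no.
King squares — g7: attacked by Qg6; h7: attacked by Qg6; g8: attacked by Qg6.
Legal moves for Black: none.
Not in check and no legal moves → stalemate.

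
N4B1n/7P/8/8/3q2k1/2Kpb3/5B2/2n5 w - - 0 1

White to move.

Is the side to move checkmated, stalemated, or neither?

White to move; white king on c3.
In check: yes, from the black queen on d4.
King squares — b2: attacked by Qd4; c2: attacked by Pd3; d2: attacked by Be3; b3: attacked by Nc1; d3: attacked by Nc1; b4: attacked by Qd4; c4: attacked by Qd4; d4: attacked by Be3.
Legal moves for White: none.
In check with no legal moves → checkmate.

checkmate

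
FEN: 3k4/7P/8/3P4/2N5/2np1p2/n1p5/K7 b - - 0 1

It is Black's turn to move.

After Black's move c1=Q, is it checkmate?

yes

After c1=Q: white king on a1; in check: yes, from the black queen on c1.
King squares — b1: attacked by Qc1; a2: attacked by Nc3; b2: attacked by Qc1.
White has no legal moves → checkmate.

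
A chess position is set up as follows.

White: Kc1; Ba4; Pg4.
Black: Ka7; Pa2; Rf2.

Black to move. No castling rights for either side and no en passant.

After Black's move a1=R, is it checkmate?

After a1=R: white king on c1; in check: yes, from the black rook on a1.
King squares — b1: attacked by Ra1; d1: attacked by Ra1; b2: attacked by Rf2; c2: attacked by Rf2; d2: attacked by Rf2.
White has no legal moves → checkmate.

yes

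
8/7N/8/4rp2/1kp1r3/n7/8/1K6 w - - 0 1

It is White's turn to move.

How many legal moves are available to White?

White to move; king on b1.
In check: yes, from the black knight on a3.
Legal moves: Kb2, Ka2, Kc1, Ka1.
Count: 4.

4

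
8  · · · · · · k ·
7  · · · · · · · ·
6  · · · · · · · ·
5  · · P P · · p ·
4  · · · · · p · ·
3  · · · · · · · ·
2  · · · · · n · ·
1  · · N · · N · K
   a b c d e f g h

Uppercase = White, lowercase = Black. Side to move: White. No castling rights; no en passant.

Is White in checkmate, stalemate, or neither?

neither

White to move; white king on h1.
In check: yes, from the black knight on f2.
King squares — g1: available; g2: available; h2: available.
Legal moves for White: Kh2, Kg2, Kg1.
White is in check but has 3 legal moves → neither.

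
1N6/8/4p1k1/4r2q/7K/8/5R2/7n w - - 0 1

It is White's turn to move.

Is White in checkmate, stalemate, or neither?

checkmate

White to move; white king on h4.
In check: yes, from the black queen on h5.
King squares — g3: attacked by Nh1; h3: attacked by Qh5; g4: attacked by Qh5; g5: attacked by Re5; h5: attacked by Re5.
Legal moves for White: none.
In check with no legal moves → checkmate.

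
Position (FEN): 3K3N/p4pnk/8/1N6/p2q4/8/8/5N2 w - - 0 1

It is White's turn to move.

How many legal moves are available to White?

White to move; king on d8.
In check: yes, from the black queen on d4.
Legal moves: Kc8, Ke7, Kc7, Nd6, Nxd4.
Count: 5.

5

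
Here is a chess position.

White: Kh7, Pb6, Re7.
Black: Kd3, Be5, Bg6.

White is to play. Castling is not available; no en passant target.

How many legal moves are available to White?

3

White to move; king on h7.
In check: yes, from the black bishop on g6.
Legal moves: Kg8, Kh6, Kxg6.
Count: 3.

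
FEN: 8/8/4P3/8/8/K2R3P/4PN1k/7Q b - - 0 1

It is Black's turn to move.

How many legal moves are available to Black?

0

Black to move; king on h2.
In check: yes, from the white queen on h1.
Legal moves: none.
Count: 0.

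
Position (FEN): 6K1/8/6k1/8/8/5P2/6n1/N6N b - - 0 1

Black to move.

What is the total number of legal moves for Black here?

Black to move; king on g6.
In check: no.
Legal moves: Kh6, Kf6, Kh5, Kg5, Kf5, Nh4, Nf4, Ne3, Ne1.
Count: 9.

9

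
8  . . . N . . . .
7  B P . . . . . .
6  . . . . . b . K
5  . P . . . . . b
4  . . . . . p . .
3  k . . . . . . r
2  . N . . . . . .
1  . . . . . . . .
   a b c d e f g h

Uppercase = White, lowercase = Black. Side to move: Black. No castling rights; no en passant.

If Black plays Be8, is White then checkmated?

yes

After Be8: white king on h6; in check: yes, from the black rook on h3.
King squares — g5: attacked by Bf6; h5: attacked by Rh3; g6: attacked by Be8; g7: attacked by Bf6; h7: attacked by Rh3.
White has no legal moves → checkmate.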